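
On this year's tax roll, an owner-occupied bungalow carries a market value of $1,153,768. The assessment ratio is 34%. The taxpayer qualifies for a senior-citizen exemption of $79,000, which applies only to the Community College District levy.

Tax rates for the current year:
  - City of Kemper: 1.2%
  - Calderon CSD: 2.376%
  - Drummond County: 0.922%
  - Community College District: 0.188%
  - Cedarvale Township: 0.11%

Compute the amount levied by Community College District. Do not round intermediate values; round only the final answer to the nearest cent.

Assessed value = $1,153,768 × 0.34 = $392,281.12
Community College District taxable value = $392,281.12 − $79,000 = $313,281.12
Community College District levy = $313,281.12 × 0.00188 = $588.9685056

$588.97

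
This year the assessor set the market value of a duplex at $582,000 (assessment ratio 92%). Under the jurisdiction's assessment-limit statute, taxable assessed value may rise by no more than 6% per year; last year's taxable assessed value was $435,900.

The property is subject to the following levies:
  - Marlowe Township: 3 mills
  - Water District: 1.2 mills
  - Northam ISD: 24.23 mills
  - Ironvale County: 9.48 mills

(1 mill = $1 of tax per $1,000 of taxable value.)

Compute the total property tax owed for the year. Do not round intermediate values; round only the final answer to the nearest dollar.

$17,516

Uncapped assessed value = $582,000 × 0.92 = $535,440
Cap limit = $435,900 × 1.06 = $462,054
Taxable assessed value = min($535,440, $462,054) = $462,054 (cap binds)
Marlowe Township: $462,054 × 0.003 = $1,386.162
Water District: $462,054 × 0.0012 = $554.4648
Northam ISD: $462,054 × 0.02423 = $11,195.56842
Ironvale County: $462,054 × 0.00948 = $4,380.27192
Total = $17,516.46714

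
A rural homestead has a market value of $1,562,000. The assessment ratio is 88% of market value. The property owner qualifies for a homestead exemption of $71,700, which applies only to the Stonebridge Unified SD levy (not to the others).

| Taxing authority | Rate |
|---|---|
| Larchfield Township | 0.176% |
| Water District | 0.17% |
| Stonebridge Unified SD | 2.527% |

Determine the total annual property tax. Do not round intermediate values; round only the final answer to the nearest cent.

Assessed value = $1,562,000 × 0.88 = $1,374,560
Larchfield Township: $1,374,560 × 0.00176 = $2,419.2256
Water District: $1,374,560 × 0.0017 = $2,336.752
Stonebridge Unified SD: ($1,374,560 − $71,700) × 0.02527 = $1,302,860 × 0.02527 = $32,923.2722
Total = $37,679.2498

$37,679.25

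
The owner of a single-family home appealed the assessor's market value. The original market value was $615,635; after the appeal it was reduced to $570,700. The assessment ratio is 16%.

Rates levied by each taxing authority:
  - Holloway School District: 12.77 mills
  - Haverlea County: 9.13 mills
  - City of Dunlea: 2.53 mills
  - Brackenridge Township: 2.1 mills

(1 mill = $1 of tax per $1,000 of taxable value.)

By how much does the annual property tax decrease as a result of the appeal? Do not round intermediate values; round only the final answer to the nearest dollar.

$191

Old assessed value = $615,635 × 0.16 = $98,501.6
New assessed value = $570,700 × 0.16 = $91,312
Combined rate = 0.01277 + 0.00913 + 0.00253 + 0.0021 = 0.02653
Old tax = $98,501.6 × 0.02653 = $2,613.247448
New tax = $91,312 × 0.02653 = $2,422.50736
Reduction = $2,613.247448 − $2,422.50736 = $190.740088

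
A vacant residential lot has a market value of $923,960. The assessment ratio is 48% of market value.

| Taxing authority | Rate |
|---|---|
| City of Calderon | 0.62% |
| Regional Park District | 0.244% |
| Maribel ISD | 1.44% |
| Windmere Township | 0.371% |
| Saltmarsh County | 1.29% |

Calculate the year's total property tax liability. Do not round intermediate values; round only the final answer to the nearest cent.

$17,584.81

Assessed value = $923,960 × 0.48 = $443,500.8
City of Calderon: $443,500.8 × 0.0062 = $2,749.70496
Regional Park District: $443,500.8 × 0.00244 = $1,082.141952
Maribel ISD: $443,500.8 × 0.0144 = $6,386.41152
Windmere Township: $443,500.8 × 0.00371 = $1,645.387968
Saltmarsh County: $443,500.8 × 0.0129 = $5,721.16032
Total = $2,749.70496 + $1,082.141952 + $6,386.41152 + $1,645.387968 + $5,721.16032 = $17,584.80672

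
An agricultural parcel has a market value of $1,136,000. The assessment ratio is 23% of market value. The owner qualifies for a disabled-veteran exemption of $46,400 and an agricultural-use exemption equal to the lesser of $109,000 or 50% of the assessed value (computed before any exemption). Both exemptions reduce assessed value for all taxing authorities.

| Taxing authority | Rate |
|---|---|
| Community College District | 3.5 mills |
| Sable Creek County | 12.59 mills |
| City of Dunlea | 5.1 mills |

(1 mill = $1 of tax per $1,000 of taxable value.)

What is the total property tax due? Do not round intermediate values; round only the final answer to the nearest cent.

$2,243.60

Assessed value = $1,136,000 × 0.23 = $261,280
Agricultural-use exemption = min($109,000, 50% × $261,280) = min($109,000, $130,640) = $109,000 (dollar cap binds)
Taxable value = $261,280 − $46,400 − $109,000 = $105,880
Community College District: $105,880 × 0.0035 = $370.58
Sable Creek County: $105,880 × 0.01259 = $1,333.0292
City of Dunlea: $105,880 × 0.0051 = $539.988
Total = $2,243.5972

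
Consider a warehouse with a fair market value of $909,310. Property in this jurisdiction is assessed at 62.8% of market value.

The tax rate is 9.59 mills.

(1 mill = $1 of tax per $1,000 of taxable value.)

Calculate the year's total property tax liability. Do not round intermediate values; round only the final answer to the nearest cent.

$5,476.34

Assessed value = $909,310 × 0.628 = $571,046.68
Tax = $571,046.68 × 0.00959 = $5,476.3376612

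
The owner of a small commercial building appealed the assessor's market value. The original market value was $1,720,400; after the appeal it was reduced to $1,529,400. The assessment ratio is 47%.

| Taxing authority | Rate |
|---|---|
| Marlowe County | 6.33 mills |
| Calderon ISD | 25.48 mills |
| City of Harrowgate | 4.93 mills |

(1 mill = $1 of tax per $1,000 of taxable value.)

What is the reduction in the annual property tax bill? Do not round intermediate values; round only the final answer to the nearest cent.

Old assessed value = $1,720,400 × 0.47 = $808,588
New assessed value = $1,529,400 × 0.47 = $718,818
Combined rate = 0.00633 + 0.02548 + 0.00493 = 0.03674
Old tax = $808,588 × 0.03674 = $29,707.52312
New tax = $718,818 × 0.03674 = $26,409.37332
Reduction = $29,707.52312 − $26,409.37332 = $3,298.1498

$3,298.15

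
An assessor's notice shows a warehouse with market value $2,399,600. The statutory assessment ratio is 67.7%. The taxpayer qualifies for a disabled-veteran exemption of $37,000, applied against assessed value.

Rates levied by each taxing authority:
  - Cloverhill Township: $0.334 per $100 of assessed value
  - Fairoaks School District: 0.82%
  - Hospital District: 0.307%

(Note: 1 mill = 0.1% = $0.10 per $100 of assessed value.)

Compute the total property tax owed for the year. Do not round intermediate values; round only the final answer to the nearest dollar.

Assessed value = $2,399,600 × 0.677 = $1,624,529.2
Taxable value = $1,624,529.2 − $37,000 = $1,587,529.2
Cloverhill Township: $1,587,529.2 × 0.00334 = $5,302.347528
Fairoaks School District: $1,587,529.2 × 0.0082 = $13,017.73944
Hospital District: $1,587,529.2 × 0.00307 = $4,873.714644
Total = $23,193.801612

$23,194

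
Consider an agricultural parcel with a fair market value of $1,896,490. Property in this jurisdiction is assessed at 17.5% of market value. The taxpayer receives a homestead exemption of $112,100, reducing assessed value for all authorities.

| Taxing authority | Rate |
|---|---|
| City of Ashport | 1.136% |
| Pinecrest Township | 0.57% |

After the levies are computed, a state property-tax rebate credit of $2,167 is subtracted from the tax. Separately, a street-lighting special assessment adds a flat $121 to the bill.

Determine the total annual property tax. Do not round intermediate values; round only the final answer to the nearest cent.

$1,703.54

Assessed value = $1,896,490 × 0.175 = $331,885.75
Taxable value = $331,885.75 − $112,100 = $219,785.75
City of Ashport: $219,785.75 × 0.01136 = $2,496.76612
Pinecrest Township: $219,785.75 × 0.0057 = $1,252.778775
Levies subtotal = $3,749.544895
After credit = $3,749.544895 − $2,167 = $1,582.544895
Total = $1,582.544895 + $121 = $1,703.544895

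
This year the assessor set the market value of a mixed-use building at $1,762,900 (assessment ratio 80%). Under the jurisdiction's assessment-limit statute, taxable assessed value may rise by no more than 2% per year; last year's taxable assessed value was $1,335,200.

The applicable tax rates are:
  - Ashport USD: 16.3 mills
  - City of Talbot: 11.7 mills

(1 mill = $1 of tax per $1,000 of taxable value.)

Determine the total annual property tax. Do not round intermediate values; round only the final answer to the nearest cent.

$38,133.31

Uncapped assessed value = $1,762,900 × 0.8 = $1,410,320
Cap limit = $1,335,200 × 1.02 = $1,361,904
Taxable assessed value = min($1,410,320, $1,361,904) = $1,361,904 (cap binds)
Ashport USD: $1,361,904 × 0.0163 = $22,199.0352
City of Talbot: $1,361,904 × 0.0117 = $15,934.2768
Total = $38,133.312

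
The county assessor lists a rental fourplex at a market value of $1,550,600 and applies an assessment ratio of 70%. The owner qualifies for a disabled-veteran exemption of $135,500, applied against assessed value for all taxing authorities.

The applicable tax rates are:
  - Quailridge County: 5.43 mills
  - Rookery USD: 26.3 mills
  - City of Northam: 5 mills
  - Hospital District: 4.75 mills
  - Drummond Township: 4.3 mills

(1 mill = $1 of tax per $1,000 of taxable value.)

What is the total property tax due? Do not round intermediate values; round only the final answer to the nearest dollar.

Assessed value = $1,550,600 × 0.7 = $1,085,420
Taxable value = $1,085,420 − $135,500 = $949,920
Quailridge County: $949,920 × 0.00543 = $5,158.0656
Rookery USD: $949,920 × 0.0263 = $24,982.896
City of Northam: $949,920 × 0.005 = $4,749.6
Hospital District: $949,920 × 0.00475 = $4,512.12
Drummond Township: $949,920 × 0.0043 = $4,084.656
Total = $5,158.0656 + $24,982.896 + $4,749.6 + $4,512.12 + $4,084.656 = $43,487.3376

$43,487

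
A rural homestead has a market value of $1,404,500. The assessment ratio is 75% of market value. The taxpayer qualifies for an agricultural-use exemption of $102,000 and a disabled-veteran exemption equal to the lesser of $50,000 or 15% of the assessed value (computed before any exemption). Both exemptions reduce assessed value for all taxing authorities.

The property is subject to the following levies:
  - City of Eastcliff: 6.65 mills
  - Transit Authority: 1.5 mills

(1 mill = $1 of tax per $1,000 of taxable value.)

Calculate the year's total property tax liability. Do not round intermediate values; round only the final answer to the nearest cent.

Assessed value = $1,404,500 × 0.75 = $1,053,375
Disabled-veteran exemption = min($50,000, 15% × $1,053,375) = min($50,000, $158,006.25) = $50,000 (dollar cap binds)
Taxable value = $1,053,375 − $102,000 − $50,000 = $901,375
City of Eastcliff: $901,375 × 0.00665 = $5,994.14375
Transit Authority: $901,375 × 0.0015 = $1,352.0625
Total = $7,346.20625

$7,346.21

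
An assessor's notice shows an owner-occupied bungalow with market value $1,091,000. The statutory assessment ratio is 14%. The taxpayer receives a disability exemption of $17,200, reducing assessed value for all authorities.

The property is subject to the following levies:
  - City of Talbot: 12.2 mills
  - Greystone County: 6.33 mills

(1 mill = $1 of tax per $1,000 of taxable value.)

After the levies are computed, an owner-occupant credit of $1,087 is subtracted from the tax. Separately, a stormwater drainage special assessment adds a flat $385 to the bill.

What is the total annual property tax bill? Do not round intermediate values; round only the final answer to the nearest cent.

Assessed value = $1,091,000 × 0.14 = $152,740
Taxable value = $152,740 − $17,200 = $135,540
City of Talbot: $135,540 × 0.0122 = $1,653.588
Greystone County: $135,540 × 0.00633 = $857.9682
Levies subtotal = $2,511.5562
After credit = $2,511.5562 − $1,087 = $1,424.5562
Total = $1,424.5562 + $385 = $1,809.5562

$1,809.56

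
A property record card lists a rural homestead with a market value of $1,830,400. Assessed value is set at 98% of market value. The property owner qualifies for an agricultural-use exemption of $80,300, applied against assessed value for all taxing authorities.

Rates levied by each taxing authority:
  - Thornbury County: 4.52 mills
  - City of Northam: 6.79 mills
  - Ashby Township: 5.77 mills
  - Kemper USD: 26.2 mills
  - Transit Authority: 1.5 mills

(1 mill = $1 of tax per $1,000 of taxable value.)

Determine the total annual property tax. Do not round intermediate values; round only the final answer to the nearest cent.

$76,730.17

Assessed value = $1,830,400 × 0.98 = $1,793,792
Taxable value = $1,793,792 − $80,300 = $1,713,492
Thornbury County: $1,713,492 × 0.00452 = $7,744.98384
City of Northam: $1,713,492 × 0.00679 = $11,634.61068
Ashby Township: $1,713,492 × 0.00577 = $9,886.84884
Kemper USD: $1,713,492 × 0.0262 = $44,893.4904
Transit Authority: $1,713,492 × 0.0015 = $2,570.238
Total = $7,744.98384 + $11,634.61068 + $9,886.84884 + $44,893.4904 + $2,570.238 = $76,730.17176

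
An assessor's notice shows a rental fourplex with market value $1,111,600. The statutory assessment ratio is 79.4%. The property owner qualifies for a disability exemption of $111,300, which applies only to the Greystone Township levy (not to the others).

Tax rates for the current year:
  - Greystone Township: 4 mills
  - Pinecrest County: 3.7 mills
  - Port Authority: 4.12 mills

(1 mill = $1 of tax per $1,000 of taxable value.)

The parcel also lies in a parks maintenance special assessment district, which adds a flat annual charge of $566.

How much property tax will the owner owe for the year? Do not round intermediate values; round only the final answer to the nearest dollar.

$10,553

Assessed value = $1,111,600 × 0.794 = $882,610.4
Greystone Township: ($882,610.4 − $111,300) × 0.004 = $771,310.4 × 0.004 = $3,085.2416
Pinecrest County: $882,610.4 × 0.0037 = $3,265.65848
Port Authority: $882,610.4 × 0.00412 = $3,636.354848
Levies subtotal = $9,987.254928
Total = $9,987.254928 + $566 = $10,553.254928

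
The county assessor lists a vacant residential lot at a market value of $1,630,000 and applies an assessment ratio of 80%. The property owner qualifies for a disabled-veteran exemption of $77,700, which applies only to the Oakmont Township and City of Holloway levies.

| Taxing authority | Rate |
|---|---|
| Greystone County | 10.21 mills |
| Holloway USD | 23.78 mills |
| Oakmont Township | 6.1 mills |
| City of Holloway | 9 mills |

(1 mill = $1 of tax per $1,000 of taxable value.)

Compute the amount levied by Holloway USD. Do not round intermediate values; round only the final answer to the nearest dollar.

Assessed value = $1,630,000 × 0.8 = $1,304,000
Holloway USD taxable value = $1,304,000 (exemption does not apply)
Holloway USD levy = $1,304,000 × 0.02378 = $31,009.12

$31,009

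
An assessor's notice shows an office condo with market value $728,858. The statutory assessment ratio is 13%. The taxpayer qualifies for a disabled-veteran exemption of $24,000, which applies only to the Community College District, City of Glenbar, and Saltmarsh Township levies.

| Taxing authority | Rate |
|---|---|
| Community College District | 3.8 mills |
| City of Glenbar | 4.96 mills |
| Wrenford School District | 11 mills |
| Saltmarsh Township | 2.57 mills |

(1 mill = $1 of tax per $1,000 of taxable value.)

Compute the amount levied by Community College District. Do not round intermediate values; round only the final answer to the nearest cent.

$268.86

Assessed value = $728,858 × 0.13 = $94,751.54
Community College District taxable value = $94,751.54 − $24,000 = $70,751.54
Community College District levy = $70,751.54 × 0.0038 = $268.855852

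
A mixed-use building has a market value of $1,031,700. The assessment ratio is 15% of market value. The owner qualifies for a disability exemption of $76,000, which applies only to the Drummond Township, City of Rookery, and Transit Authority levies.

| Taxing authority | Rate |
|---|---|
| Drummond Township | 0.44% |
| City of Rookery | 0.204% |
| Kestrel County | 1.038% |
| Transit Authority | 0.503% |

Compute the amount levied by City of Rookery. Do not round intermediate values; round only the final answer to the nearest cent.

$160.66

Assessed value = $1,031,700 × 0.15 = $154,755
City of Rookery taxable value = $154,755 − $76,000 = $78,755
City of Rookery levy = $78,755 × 0.00204 = $160.6602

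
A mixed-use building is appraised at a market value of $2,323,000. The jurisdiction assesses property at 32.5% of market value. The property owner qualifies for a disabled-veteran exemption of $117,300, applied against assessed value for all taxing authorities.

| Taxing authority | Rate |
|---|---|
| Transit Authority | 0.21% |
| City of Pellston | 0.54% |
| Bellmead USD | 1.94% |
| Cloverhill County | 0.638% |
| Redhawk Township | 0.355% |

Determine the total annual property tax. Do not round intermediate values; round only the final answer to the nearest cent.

Assessed value = $2,323,000 × 0.325 = $754,975
Taxable value = $754,975 − $117,300 = $637,675
Transit Authority: $637,675 × 0.0021 = $1,339.1175
City of Pellston: $637,675 × 0.0054 = $3,443.445
Bellmead USD: $637,675 × 0.0194 = $12,370.895
Cloverhill County: $637,675 × 0.00638 = $4,068.3665
Redhawk Township: $637,675 × 0.00355 = $2,263.74625
Total = $1,339.1175 + $3,443.445 + $12,370.895 + $4,068.3665 + $2,263.74625 = $23,485.57025

$23,485.57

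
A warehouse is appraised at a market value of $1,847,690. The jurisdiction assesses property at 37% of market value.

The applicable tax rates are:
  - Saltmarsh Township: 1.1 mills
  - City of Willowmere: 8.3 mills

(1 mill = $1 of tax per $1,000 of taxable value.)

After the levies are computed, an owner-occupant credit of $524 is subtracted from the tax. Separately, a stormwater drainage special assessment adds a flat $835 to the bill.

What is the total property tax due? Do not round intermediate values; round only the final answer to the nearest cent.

$6,737.27

Assessed value = $1,847,690 × 0.37 = $683,645.3
Saltmarsh Township: $683,645.3 × 0.0011 = $752.00983
City of Willowmere: $683,645.3 × 0.0083 = $5,674.25599
Levies subtotal = $6,426.26582
After credit = $6,426.26582 − $524 = $5,902.26582
Total = $5,902.26582 + $835 = $6,737.26582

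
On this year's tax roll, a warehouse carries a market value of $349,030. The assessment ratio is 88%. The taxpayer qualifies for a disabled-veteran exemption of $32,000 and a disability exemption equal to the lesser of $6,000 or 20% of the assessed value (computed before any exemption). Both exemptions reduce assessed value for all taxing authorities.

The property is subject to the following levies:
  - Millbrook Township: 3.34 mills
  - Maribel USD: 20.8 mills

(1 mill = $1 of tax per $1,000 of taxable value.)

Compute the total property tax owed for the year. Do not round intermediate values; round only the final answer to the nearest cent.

Assessed value = $349,030 × 0.88 = $307,146.4
Disability exemption = min($6,000, 20% × $307,146.4) = min($6,000, $61,429.28) = $6,000 (dollar cap binds)
Taxable value = $307,146.4 − $32,000 − $6,000 = $269,146.4
Millbrook Township: $269,146.4 × 0.00334 = $898.948976
Maribel USD: $269,146.4 × 0.0208 = $5,598.24512
Total = $6,497.194096

$6,497.19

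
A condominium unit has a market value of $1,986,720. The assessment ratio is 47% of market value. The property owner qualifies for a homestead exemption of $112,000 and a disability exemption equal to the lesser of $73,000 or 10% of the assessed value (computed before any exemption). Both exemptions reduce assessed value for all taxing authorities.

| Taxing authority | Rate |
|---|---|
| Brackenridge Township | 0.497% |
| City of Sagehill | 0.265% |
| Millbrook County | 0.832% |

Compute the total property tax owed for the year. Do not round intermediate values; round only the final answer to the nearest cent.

Assessed value = $1,986,720 × 0.47 = $933,758.4
Disability exemption = min($73,000, 10% × $933,758.4) = min($73,000, $93,375.84) = $73,000 (dollar cap binds)
Taxable value = $933,758.4 − $112,000 − $73,000 = $748,758.4
Brackenridge Township: $748,758.4 × 0.00497 = $3,721.329248
City of Sagehill: $748,758.4 × 0.00265 = $1,984.20976
Millbrook County: $748,758.4 × 0.00832 = $6,229.669888
Total = $11,935.208896

$11,935.21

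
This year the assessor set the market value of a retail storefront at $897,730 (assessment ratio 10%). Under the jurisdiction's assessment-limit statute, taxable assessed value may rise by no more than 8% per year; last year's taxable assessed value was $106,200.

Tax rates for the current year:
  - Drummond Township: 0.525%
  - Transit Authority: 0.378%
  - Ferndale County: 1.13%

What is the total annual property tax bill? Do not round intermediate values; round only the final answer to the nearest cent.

Uncapped assessed value = $897,730 × 0.1 = $89,773
Cap limit = $106,200 × 1.08 = $114,696
Taxable assessed value = min($89,773, $114,696) = $89,773 (cap does not bind)
Drummond Township: $89,773 × 0.00525 = $471.30825
Transit Authority: $89,773 × 0.00378 = $339.34194
Ferndale County: $89,773 × 0.0113 = $1,014.4349
Total = $1,825.08509

$1,825.09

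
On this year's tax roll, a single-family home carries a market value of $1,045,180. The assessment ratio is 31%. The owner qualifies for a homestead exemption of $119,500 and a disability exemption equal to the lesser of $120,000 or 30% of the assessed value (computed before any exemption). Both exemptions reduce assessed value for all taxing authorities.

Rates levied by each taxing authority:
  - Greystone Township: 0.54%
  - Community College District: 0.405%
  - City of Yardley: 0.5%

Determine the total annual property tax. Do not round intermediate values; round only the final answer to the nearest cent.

$1,550.54

Assessed value = $1,045,180 × 0.31 = $324,005.8
Disability exemption = min($120,000, 30% × $324,005.8) = min($120,000, $97,201.74) = $97,201.74 (percentage binds)
Taxable value = $324,005.8 − $119,500 − $97,201.74 = $107,304.06
Greystone Township: $107,304.06 × 0.0054 = $579.441924
Community College District: $107,304.06 × 0.00405 = $434.581443
City of Yardley: $107,304.06 × 0.005 = $536.5203
Total = $1,550.543667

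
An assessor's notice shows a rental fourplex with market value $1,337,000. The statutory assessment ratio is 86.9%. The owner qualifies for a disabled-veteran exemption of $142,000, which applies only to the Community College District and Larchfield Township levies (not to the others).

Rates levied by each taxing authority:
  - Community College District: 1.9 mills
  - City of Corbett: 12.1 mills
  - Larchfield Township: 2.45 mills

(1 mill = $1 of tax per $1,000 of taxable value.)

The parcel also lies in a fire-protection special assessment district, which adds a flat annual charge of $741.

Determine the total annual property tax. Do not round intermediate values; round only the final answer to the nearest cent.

Assessed value = $1,337,000 × 0.869 = $1,161,853
Community College District: ($1,161,853 − $142,000) × 0.0019 = $1,019,853 × 0.0019 = $1,937.7207
City of Corbett: $1,161,853 × 0.0121 = $14,058.4213
Larchfield Township: ($1,161,853 − $142,000) × 0.00245 = $1,019,853 × 0.00245 = $2,498.63985
Levies subtotal = $18,494.78185
Total = $18,494.78185 + $741 = $19,235.78185

$19,235.78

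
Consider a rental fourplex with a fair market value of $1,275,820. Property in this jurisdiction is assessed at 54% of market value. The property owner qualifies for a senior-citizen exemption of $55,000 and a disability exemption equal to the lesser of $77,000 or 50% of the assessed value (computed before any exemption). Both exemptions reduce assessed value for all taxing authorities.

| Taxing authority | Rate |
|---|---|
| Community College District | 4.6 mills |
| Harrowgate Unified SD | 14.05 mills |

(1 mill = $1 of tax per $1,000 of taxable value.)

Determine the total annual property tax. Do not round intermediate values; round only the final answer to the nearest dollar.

Assessed value = $1,275,820 × 0.54 = $688,942.8
Disability exemption = min($77,000, 50% × $688,942.8) = min($77,000, $344,471.4) = $77,000 (dollar cap binds)
Taxable value = $688,942.8 − $55,000 − $77,000 = $556,942.8
Community College District: $556,942.8 × 0.0046 = $2,561.93688
Harrowgate Unified SD: $556,942.8 × 0.01405 = $7,825.04634
Total = $10,386.98322

$10,387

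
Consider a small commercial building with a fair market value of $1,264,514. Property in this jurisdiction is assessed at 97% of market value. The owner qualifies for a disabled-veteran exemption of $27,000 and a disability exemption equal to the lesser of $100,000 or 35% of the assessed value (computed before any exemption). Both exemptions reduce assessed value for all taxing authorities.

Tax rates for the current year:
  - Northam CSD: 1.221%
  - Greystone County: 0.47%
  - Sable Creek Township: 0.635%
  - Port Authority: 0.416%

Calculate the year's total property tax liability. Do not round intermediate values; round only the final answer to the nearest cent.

Assessed value = $1,264,514 × 0.97 = $1,226,578.58
Disability exemption = min($100,000, 35% × $1,226,578.58) = min($100,000, $429,302.503) = $100,000 (dollar cap binds)
Taxable value = $1,226,578.58 − $27,000 − $100,000 = $1,099,578.58
Northam CSD: $1,099,578.58 × 0.01221 = $13,425.8544618
Greystone County: $1,099,578.58 × 0.0047 = $5,168.019326
Sable Creek Township: $1,099,578.58 × 0.00635 = $6,982.323983
Port Authority: $1,099,578.58 × 0.00416 = $4,574.2468928
Total = $30,150.4446636

$30,150.44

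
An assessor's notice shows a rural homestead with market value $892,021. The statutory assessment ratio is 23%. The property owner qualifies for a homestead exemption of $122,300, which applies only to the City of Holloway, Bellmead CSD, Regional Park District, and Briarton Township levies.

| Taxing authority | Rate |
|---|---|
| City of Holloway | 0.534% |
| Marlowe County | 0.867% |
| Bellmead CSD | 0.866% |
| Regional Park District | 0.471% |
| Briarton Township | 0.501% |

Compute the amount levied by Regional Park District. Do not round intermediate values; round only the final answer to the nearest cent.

Assessed value = $892,021 × 0.23 = $205,164.83
Regional Park District taxable value = $205,164.83 − $122,300 = $82,864.83
Regional Park District levy = $82,864.83 × 0.00471 = $390.2933493

$390.29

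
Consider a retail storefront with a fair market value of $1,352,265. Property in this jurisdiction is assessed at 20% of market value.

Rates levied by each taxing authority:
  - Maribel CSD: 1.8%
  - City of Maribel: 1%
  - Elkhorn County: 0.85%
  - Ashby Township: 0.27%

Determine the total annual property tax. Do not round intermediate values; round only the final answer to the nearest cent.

Assessed value = $1,352,265 × 0.2 = $270,453
Maribel CSD: $270,453 × 0.018 = $4,868.154
City of Maribel: $270,453 × 0.01 = $2,704.53
Elkhorn County: $270,453 × 0.0085 = $2,298.8505
Ashby Township: $270,453 × 0.0027 = $730.2231
Total = $4,868.154 + $2,704.53 + $2,298.8505 + $730.2231 = $10,601.7576

$10,601.76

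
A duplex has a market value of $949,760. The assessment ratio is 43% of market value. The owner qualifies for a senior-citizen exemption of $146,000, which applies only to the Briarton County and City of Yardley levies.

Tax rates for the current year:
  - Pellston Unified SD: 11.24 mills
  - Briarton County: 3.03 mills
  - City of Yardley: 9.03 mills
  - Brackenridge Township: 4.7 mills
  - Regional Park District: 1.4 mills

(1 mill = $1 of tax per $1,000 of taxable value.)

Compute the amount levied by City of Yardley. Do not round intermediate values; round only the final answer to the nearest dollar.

Assessed value = $949,760 × 0.43 = $408,396.8
City of Yardley taxable value = $408,396.8 − $146,000 = $262,396.8
City of Yardley levy = $262,396.8 × 0.00903 = $2,369.443104

$2,369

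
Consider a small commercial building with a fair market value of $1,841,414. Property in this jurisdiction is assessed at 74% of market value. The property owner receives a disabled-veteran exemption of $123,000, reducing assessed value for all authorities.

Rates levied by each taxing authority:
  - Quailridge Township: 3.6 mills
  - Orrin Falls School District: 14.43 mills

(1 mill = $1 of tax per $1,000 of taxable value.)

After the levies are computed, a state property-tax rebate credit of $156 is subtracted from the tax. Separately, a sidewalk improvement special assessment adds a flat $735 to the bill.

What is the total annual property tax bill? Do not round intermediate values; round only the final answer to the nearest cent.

$22,929.82

Assessed value = $1,841,414 × 0.74 = $1,362,646.36
Taxable value = $1,362,646.36 − $123,000 = $1,239,646.36
Quailridge Township: $1,239,646.36 × 0.0036 = $4,462.726896
Orrin Falls School District: $1,239,646.36 × 0.01443 = $17,888.0969748
Levies subtotal = $22,350.8238708
After credit = $22,350.8238708 − $156 = $22,194.8238708
Total = $22,194.8238708 + $735 = $22,929.8238708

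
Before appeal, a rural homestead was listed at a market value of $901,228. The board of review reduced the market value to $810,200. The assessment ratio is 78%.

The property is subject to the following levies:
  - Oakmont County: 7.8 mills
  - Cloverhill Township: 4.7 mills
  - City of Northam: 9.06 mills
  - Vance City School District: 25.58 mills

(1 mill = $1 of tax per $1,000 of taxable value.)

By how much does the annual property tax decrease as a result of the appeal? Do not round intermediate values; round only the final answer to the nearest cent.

Old assessed value = $901,228 × 0.78 = $702,957.84
New assessed value = $810,200 × 0.78 = $631,956
Combined rate = 0.0078 + 0.0047 + 0.00906 + 0.02558 = 0.04714
Old tax = $702,957.84 × 0.04714 = $33,137.4325776
New tax = $631,956 × 0.04714 = $29,790.40584
Reduction = $33,137.4325776 − $29,790.40584 = $3,347.0267376

$3,347.03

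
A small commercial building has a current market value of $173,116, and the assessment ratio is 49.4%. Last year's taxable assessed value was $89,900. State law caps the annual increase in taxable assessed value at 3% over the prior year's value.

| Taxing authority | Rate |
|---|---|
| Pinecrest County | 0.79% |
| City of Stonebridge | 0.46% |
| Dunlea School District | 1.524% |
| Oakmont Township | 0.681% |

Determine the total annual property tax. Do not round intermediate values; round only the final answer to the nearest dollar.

Uncapped assessed value = $173,116 × 0.494 = $85,519.304
Cap limit = $89,900 × 1.03 = $92,597
Taxable assessed value = min($85,519.304, $92,597) = $85,519.304 (cap does not bind)
Pinecrest County: $85,519.304 × 0.0079 = $675.6025016
City of Stonebridge: $85,519.304 × 0.0046 = $393.3887984
Dunlea School District: $85,519.304 × 0.01524 = $1,303.31419296
Oakmont Township: $85,519.304 × 0.00681 = $582.38646024
Total = $2,954.6919532

$2,955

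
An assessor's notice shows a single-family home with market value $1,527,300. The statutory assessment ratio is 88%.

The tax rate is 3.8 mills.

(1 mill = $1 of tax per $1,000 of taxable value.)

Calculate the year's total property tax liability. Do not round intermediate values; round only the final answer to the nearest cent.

$5,107.29

Assessed value = $1,527,300 × 0.88 = $1,344,024
Tax = $1,344,024 × 0.0038 = $5,107.2912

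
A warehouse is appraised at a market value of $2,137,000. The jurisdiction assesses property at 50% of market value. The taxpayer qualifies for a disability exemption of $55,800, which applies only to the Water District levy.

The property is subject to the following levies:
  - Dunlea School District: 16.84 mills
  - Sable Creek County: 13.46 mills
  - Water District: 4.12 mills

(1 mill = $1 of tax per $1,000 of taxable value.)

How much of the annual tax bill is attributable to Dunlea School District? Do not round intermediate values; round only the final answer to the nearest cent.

Assessed value = $2,137,000 × 0.5 = $1,068,500
Dunlea School District taxable value = $1,068,500 (exemption does not apply)
Dunlea School District levy = $1,068,500 × 0.01684 = $17,993.54

$17,993.54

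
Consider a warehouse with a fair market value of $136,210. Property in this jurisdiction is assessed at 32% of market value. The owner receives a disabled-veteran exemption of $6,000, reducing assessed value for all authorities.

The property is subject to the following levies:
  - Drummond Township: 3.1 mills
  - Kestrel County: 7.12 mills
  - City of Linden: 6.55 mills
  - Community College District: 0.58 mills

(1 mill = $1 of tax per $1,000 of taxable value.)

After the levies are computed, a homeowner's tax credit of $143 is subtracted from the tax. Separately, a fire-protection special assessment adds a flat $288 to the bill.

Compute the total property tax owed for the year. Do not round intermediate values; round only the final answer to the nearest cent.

$797.14

Assessed value = $136,210 × 0.32 = $43,587.2
Taxable value = $43,587.2 − $6,000 = $37,587.2
Drummond Township: $37,587.2 × 0.0031 = $116.52032
Kestrel County: $37,587.2 × 0.00712 = $267.620864
City of Linden: $37,587.2 × 0.00655 = $246.19616
Community College District: $37,587.2 × 0.00058 = $21.800576
Levies subtotal = $652.13792
After credit = $652.13792 − $143 = $509.13792
Total = $509.13792 + $288 = $797.13792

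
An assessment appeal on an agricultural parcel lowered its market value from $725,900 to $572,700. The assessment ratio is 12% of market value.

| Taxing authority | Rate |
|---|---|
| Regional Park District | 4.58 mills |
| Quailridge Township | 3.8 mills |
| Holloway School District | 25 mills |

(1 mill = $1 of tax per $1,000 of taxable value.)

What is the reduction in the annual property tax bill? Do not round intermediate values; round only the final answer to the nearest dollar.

$614

Old assessed value = $725,900 × 0.12 = $87,108
New assessed value = $572,700 × 0.12 = $68,724
Combined rate = 0.00458 + 0.0038 + 0.025 = 0.03338
Old tax = $87,108 × 0.03338 = $2,907.66504
New tax = $68,724 × 0.03338 = $2,294.00712
Reduction = $2,907.66504 − $2,294.00712 = $613.65792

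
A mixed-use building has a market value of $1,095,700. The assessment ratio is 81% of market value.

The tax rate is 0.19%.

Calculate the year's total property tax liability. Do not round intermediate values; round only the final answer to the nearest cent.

Assessed value = $1,095,700 × 0.81 = $887,517
Tax = $887,517 × 0.0019 = $1,686.2823

$1,686.28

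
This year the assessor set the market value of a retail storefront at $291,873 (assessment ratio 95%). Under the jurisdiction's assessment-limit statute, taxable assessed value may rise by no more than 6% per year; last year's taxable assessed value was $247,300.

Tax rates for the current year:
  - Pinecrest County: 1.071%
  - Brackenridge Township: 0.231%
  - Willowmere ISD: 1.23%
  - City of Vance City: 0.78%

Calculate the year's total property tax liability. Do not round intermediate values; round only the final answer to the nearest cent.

Uncapped assessed value = $291,873 × 0.95 = $277,279.35
Cap limit = $247,300 × 1.06 = $262,138
Taxable assessed value = min($277,279.35, $262,138) = $262,138 (cap binds)
Pinecrest County: $262,138 × 0.01071 = $2,807.49798
Brackenridge Township: $262,138 × 0.00231 = $605.53878
Willowmere ISD: $262,138 × 0.0123 = $3,224.2974
City of Vance City: $262,138 × 0.0078 = $2,044.6764
Total = $8,682.01056

$8,682.01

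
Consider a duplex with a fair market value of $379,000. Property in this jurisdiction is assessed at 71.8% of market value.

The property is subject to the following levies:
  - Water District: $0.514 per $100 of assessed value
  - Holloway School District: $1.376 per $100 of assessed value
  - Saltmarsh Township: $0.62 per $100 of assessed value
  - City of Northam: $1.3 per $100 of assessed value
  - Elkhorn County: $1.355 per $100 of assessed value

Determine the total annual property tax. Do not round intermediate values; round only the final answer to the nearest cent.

Assessed value = $379,000 × 0.718 = $272,122
Water District: $272,122 × 0.00514 = $1,398.70708
Holloway School District: $272,122 × 0.01376 = $3,744.39872
Saltmarsh Township: $272,122 × 0.0062 = $1,687.1564
City of Northam: $272,122 × 0.013 = $3,537.586
Elkhorn County: $272,122 × 0.01355 = $3,687.2531
Total = $1,398.70708 + $3,744.39872 + $1,687.1564 + $3,537.586 + $3,687.2531 = $14,055.1013

$14,055.10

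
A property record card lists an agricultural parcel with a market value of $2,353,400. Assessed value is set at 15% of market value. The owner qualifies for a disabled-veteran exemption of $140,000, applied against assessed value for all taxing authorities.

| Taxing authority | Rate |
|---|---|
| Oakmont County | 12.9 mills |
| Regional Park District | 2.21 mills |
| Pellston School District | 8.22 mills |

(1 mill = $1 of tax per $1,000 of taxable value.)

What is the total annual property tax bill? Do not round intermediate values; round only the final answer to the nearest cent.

$4,969.52

Assessed value = $2,353,400 × 0.15 = $353,010
Taxable value = $353,010 − $140,000 = $213,010
Oakmont County: $213,010 × 0.0129 = $2,747.829
Regional Park District: $213,010 × 0.00221 = $470.7521
Pellston School District: $213,010 × 0.00822 = $1,750.9422
Total = $2,747.829 + $470.7521 + $1,750.9422 = $4,969.5233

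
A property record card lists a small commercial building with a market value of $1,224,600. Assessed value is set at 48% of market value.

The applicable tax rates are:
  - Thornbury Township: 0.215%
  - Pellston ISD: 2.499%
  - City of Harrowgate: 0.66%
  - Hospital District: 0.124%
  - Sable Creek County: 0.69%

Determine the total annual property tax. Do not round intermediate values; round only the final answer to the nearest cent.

Assessed value = $1,224,600 × 0.48 = $587,808
Thornbury Township: $587,808 × 0.00215 = $1,263.7872
Pellston ISD: $587,808 × 0.02499 = $14,689.32192
City of Harrowgate: $587,808 × 0.0066 = $3,879.5328
Hospital District: $587,808 × 0.00124 = $728.88192
Sable Creek County: $587,808 × 0.0069 = $4,055.8752
Total = $1,263.7872 + $14,689.32192 + $3,879.5328 + $728.88192 + $4,055.8752 = $24,617.39904

$24,617.40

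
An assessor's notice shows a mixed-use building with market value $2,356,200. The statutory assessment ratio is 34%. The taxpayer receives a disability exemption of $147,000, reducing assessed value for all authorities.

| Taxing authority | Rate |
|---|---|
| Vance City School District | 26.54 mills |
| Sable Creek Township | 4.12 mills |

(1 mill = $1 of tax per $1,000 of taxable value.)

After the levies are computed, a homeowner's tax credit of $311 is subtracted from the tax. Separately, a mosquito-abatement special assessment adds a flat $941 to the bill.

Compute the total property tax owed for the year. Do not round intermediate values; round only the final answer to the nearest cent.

Assessed value = $2,356,200 × 0.34 = $801,108
Taxable value = $801,108 − $147,000 = $654,108
Vance City School District: $654,108 × 0.02654 = $17,360.02632
Sable Creek Township: $654,108 × 0.00412 = $2,694.92496
Levies subtotal = $20,054.95128
After credit = $20,054.95128 − $311 = $19,743.95128
Total = $19,743.95128 + $941 = $20,684.95128

$20,684.95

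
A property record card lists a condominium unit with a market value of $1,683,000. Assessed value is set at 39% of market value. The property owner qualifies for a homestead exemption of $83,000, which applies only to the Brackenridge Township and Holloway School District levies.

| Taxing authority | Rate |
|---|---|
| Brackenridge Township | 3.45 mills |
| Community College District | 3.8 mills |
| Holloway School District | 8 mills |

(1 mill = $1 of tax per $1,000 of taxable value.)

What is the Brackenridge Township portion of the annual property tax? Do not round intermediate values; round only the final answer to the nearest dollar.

$1,978

Assessed value = $1,683,000 × 0.39 = $656,370
Brackenridge Township taxable value = $656,370 − $83,000 = $573,370
Brackenridge Township levy = $573,370 × 0.00345 = $1,978.1265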